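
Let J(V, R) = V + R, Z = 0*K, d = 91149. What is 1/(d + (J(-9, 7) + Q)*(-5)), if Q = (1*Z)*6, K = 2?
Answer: 1/91159 ≈ 1.0970e-5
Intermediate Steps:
Z = 0 (Z = 0*2 = 0)
J(V, R) = R + V
Q = 0 (Q = (1*0)*6 = 0*6 = 0)
1/(d + (J(-9, 7) + Q)*(-5)) = 1/(91149 + ((7 - 9) + 0)*(-5)) = 1/(91149 + (-2 + 0)*(-5)) = 1/(91149 - 2*(-5)) = 1/(91149 + 10) = 1/91159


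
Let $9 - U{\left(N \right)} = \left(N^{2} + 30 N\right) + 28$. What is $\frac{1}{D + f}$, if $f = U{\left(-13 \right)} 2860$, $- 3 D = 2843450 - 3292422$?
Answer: $\frac{3}{2182132} \approx 1.3748 \cdot 10^{-6}$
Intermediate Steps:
$U{\left(N \right)} = -19 - N^{2} - 30 N$ ($U{\left(N \right)} = 9 - \left(\left(N^{2} + 30 N\right) + 28\right) = 9 - \left(28 + N^{2} + 30 N\right) = -19 - N^{2} - 30 N$)
$D = \frac{448972}{3}$ ($D = - \frac{2843450 - 3292422}{3} = \left(- \frac{1}{3}\right) \left(-448972\right) = \frac{448972}{3} \approx 1.4966 \cdot 10^{5}$)
$f = 577720$ ($f = \left(-19 - \left(-13\right)^{2} - -390\right) 2860 = \left(-19 - 169 + 390\right) 2860 = 202 \cdot 2860 = 577720$)
$\frac{1}{D + f} = \frac{1}{\frac{448972}{3} + 577720} = \frac{1}{\frac{2182132}{3}} = \frac{3}{2182132}$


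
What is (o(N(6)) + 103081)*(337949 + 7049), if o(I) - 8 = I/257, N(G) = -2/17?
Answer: 9140333156666/257 ≈ 3.5565e+10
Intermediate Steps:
N(G) = -2/17 (N(G) = -2*1/17 = -2/17)
o(I) = 8 + I/257
(o(N(6)) + 103081)*(337949 + 7049) = ((8 + (1/257)*(-2/17)) + 103081)*(337949 + 7049) = ((8 - 2/4369) + 103081)*344998 = (34950/4369 + 103081)*344998 = (450395839/4369)*344998 = 9140333156666/257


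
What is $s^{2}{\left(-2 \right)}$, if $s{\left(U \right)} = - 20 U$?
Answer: $1600$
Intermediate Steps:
$s^{2}{\left(-2 \right)} = \left(\left(-20\right) \left(-2\right)\right)^{2} = 40^{2} = 1600$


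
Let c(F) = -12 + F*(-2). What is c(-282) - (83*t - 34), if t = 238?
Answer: -19168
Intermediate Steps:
c(F) = -12 - 2*F
c(-282) - (83*t - 34) = (-12 - 2*(-282)) - (83*238 - 34) = (-12 + 564) - (19754 - 34) = 552 - 1*19720 = 552 - 19720 = -19168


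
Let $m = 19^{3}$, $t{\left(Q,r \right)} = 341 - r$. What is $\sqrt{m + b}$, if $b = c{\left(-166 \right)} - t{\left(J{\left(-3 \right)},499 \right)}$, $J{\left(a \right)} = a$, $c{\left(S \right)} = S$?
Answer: $\sqrt{6851} \approx 82.771$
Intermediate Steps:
$m = 6859$
$b = -8$ ($b = -166 - \left(341 - 499\right) = -166 - -158 = -166 + 158 = -8$)
$\sqrt{m + b} = \sqrt{6859 - 8} = \sqrt{6851}$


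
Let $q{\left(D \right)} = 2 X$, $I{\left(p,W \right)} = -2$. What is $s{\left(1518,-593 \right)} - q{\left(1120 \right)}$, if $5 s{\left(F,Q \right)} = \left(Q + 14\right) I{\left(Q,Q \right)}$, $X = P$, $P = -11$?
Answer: $\frac{1268}{5} \approx 253.6$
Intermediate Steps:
$X = -11$
$q{\left(D \right)} = -22$ ($q{\left(D \right)} = 2 \left(-11\right) = -22$)
$s{\left(F,Q \right)} = - \frac{28}{5} - \frac{2 Q}{5}$ ($s{\left(F,Q \right)} = \frac{\left(Q + 14\right) \left(-2\right)}{5} = \frac{\left(14 + Q\right) \left(-2\right)}{5} = \frac{-28 - 2 Q}{5} = - \frac{28}{5} - \frac{2 Q}{5}$)
$s{\left(1518,-593 \right)} - q{\left(1120 \right)} = \left(- \frac{28}{5} - - \frac{1186}{5}\right) - -22 = \left(- \frac{28}{5} + \frac{1186}{5}\right) + 22 = \frac{1158}{5} + 22 = \frac{1268}{5}$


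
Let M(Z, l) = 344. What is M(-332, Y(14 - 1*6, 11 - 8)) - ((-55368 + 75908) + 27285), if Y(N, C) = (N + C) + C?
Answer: -47481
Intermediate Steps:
Y(N, C) = N + 2*C (Y(N, C) = (C + N) + C = N + 2*C)
M(-332, Y(14 - 1*6, 11 - 8)) - ((-55368 + 75908) + 27285) = 344 - ((-55368 + 75908) + 27285) = 344 - (20540 + 27285) = 344 - 1*47825 = 344 - 47825 = -47481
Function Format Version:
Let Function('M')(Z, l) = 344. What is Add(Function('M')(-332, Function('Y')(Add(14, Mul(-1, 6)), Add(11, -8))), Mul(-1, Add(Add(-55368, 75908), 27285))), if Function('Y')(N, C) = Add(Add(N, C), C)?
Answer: -47481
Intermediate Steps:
Function('Y')(N, C) = Add(N, Mul(2, C)) (Function('Y')(N, C) = Add(Add(C, N), C) = Add(N, Mul(2, C)))
Add(Function('M')(-332, Function('Y')(Add(14, Mul(-1, 6)), Add(11, -8))), Mul(-1, Add(Add(-55368, 75908), 27285))) = Add(344, Mul(-1, Add(Add(-55368, 75908), 27285))) = Add(344, Mul(-1, Add(20540, 27285))) = Add(344, Mul(-1, 47825)) = Add(344, -47825) = -47481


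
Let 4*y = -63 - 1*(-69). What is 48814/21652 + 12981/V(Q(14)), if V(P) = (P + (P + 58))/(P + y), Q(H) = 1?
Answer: 23519679/43304 ≈ 543.13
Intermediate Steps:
y = 3/2 (y = (-63 - 1*(-69))/4 = (-63 + 69)/4 = (¼)*6 = 3/2 ≈ 1.5000)
V(P) = (58 + 2*P)/(3/2 + P) (V(P) = (P + (P + 58))/(P + 3/2) = (P + (58 + P))/(3/2 + P) = (58 + 2*P)/(3/2 + P))
48814/21652 + 12981/V(Q(14)) = 48814/21652 + 12981/((4*(29 + 1)/(3 + 2*1))) = 48814*(1/21652) + 12981/((4*30/(3 + 2))) = 24407/10826 + 12981/((4*30/5)) = 24407/10826 + 12981/((4*(⅕)*30)) = 24407/10826 + 12981/24 = 24407/10826 + 12981*(1/24) = 24407/10826 + 4327/8 = 23519679/43304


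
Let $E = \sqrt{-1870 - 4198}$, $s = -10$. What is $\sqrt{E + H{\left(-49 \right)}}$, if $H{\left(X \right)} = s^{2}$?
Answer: $\sqrt{100 + 2 i \sqrt{1517}} \approx 10.648 + 3.6578 i$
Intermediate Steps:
$H{\left(X \right)} = 100$ ($H{\left(X \right)} = \left(-10\right)^{2} = 100$)
$E = 2 i \sqrt{1517}$ ($E = \sqrt{-6068} = 2 i \sqrt{1517} \approx 77.897 i$)
$\sqrt{E + H{\left(-49 \right)}} = \sqrt{2 i \sqrt{1517} + 100} = \sqrt{100 + 2 i \sqrt{1517}}$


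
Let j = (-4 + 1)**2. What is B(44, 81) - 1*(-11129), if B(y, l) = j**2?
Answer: 11210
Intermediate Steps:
j = 9 (j = (-3)**2 = 9)
B(y, l) = 81 (B(y, l) = 9**2 = 81)
B(44, 81) - 1*(-11129) = 81 - 1*(-11129) = 81 + 11129 = 11210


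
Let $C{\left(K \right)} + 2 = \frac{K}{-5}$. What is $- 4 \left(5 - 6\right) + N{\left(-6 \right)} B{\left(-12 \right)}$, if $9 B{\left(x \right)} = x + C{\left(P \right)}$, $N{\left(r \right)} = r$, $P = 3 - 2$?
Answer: $\frac{202}{15} \approx 13.467$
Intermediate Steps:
$P = 1$ ($P = 3 - 2 = 1$)
$C{\left(K \right)} = -2 - \frac{K}{5}$ ($C{\left(K \right)} = -2 + \frac{K}{-5} = -2 + K \left(- \frac{1}{5}\right) = -2 - \frac{K}{5}$)
$B{\left(x \right)} = - \frac{11}{45} + \frac{x}{9}$ ($B{\left(x \right)} = \frac{x - \frac{11}{5}}{9} = \frac{- \frac{11}{5} + x}{9} = - \frac{11}{45} + \frac{x}{9}$)
$- 4 \left(5 - 6\right) + N{\left(-6 \right)} B{\left(-12 \right)} = - 4 \left(5 - 6\right) - 6 \left(- \frac{11}{45} + \frac{1}{9} \left(-12\right)\right) = \left(-4\right) \left(-1\right) - 6 \left(- \frac{11}{45} - \frac{4}{3}\right) = 4 - - \frac{142}{15} = 4 + \frac{142}{15} = \frac{202}{15}$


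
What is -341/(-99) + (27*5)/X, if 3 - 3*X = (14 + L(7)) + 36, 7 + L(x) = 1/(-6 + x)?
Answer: -2374/369 ≈ -6.4336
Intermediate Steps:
L(x) = -7 + 1/(-6 + x)
X = -41/3 (X = 1 - ((14 + (43 - 7*7)/(-6 + 7)) + 36)/3 = 1 - ((14 + (43 - 49)/1) + 36)/3 = 1 - ((14 + 1*(-6)) + 36)/3 = 1 - ((14 - 6) + 36)/3 = 1 - (8 + 36)/3 = 1 - ⅓*44 = 1 - 44/3 = -41/3 ≈ -13.667)
-341/(-99) + (27*5)/X = -341/(-99) + (27*5)/(-41/3) = -341*(-1/99) + 135*(-3/41) = 31/9 - 405/41 = -2374/369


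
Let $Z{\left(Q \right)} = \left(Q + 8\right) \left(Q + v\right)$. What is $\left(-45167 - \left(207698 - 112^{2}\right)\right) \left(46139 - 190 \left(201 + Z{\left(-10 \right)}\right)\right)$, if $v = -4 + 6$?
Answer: $-1179735789$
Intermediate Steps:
$v = 2$
$Z{\left(Q \right)} = \left(2 + Q\right) \left(8 + Q\right)$ ($Z{\left(Q \right)} = \left(Q + 8\right) \left(Q + 2\right) = \left(8 + Q\right) \left(2 + Q\right) = \left(2 + Q\right) \left(8 + Q\right)$)
$\left(-45167 - \left(207698 - 112^{2}\right)\right) \left(46139 - 190 \left(201 + Z{\left(-10 \right)}\right)\right) = \left(-45167 - \left(207698 - 112^{2}\right)\right) \left(46139 - 190 \left(201 + \left(16 + \left(-10\right)^{2} + 10 \left(-10\right)\right)\right)\right) = \left(-45167 + \left(-207698 + 12544\right)\right) \left(46139 - 190 \left(201 + \left(16 + 100 - 100\right)\right)\right) = \left(-45167 - 195154\right) \left(46139 - 190 \left(201 + 16\right)\right) = - 240321 \left(46139 - 41230\right) = \left(-240321\right) 4909 = -1179735789$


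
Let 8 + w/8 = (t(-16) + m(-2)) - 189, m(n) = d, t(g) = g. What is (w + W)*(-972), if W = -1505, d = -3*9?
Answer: 3329100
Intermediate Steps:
d = -27
m(n) = -27
w = -1920 (w = -64 + 8*((-16 - 27) - 189) = -64 + 8*(-43 - 189) = -64 + 8*(-232) = -64 - 1856 = -1920)
(w + W)*(-972) = (-1920 - 1505)*(-972) = -3425*(-972) = 3329100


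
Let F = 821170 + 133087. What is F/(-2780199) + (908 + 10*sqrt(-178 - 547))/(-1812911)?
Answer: -1732507432819/5040253349289 - 50*I*sqrt(29)/1812911 ≈ -0.34373 - 0.00014852*I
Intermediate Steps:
F = 954257
F/(-2780199) + (908 + 10*sqrt(-178 - 547))/(-1812911) = 954257/(-2780199) + (908 + 10*sqrt(-178 - 547))/(-1812911) = 954257*(-1/2780199) + (908 + 10*sqrt(-725))*(-1/1812911) = -954257/2780199 + (908 + 10*(5*I*sqrt(29)))*(-1/1812911) = -954257/2780199 + (908 + 50*I*sqrt(29))*(-1/1812911) = -954257/2780199 + (-908/1812911 - 50*I*sqrt(29)/1812911) = -1732507432819/5040253349289 - 50*I*sqrt(29)/1812911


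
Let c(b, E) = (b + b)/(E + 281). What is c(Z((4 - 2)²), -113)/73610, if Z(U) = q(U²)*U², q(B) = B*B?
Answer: 512/772905 ≈ 0.00066244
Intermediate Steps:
q(B) = B²
Z(U) = U⁶ (Z(U) = (U²)²*U² = U⁴*U² = U⁶)
c(b, E) = 2*b/(281 + E) (c(b, E) = (2*b)/(281 + E) = 2*b/(281 + E))
c(Z((4 - 2)²), -113)/73610 = (2*((4 - 2)²)⁶/(281 - 113))/73610 = (2*(2²)⁶/168)*(1/73610) = (2*4⁶*(1/168))*(1/73610) = (2*4096*(1/168))*(1/73610) = (1024/21)*(1/73610) = 512/772905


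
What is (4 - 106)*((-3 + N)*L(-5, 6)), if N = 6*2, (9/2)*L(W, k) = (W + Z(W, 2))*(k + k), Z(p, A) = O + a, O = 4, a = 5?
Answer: -9792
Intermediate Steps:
Z(p, A) = 9 (Z(p, A) = 4 + 5 = 9)
L(W, k) = 4*k*(9 + W)/9 (L(W, k) = 2*((W + 9)*(k + k))/9 = 2*((9 + W)*(2*k))/9 = 2*(2*k*(9 + W))/9 = 4*k*(9 + W)/9)
N = 12
(4 - 106)*((-3 + N)*L(-5, 6)) = (4 - 106)*((-3 + 12)*((4/9)*6*(9 - 5))) = -918*(4/9)*6*4 = -918*32/3 = -102*96 = -9792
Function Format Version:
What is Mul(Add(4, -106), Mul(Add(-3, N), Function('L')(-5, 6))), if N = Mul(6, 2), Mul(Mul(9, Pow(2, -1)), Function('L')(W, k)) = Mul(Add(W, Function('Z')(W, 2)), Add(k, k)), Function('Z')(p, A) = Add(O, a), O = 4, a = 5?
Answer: -9792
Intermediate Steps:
Function('Z')(p, A) = 9 (Function('Z')(p, A) = Add(4, 5) = 9)
Function('L')(W, k) = Mul(Rational(4, 9), k, Add(9, W)) (Function('L')(W, k) = Mul(Rational(2, 9), Mul(Add(W, 9), Add(k, k))) = Mul(Rational(2, 9), Mul(Add(9, W), Mul(2, k))) = Mul(Rational(2, 9), Mul(2, k, Add(9, W))) = Mul(Rational(4, 9), k, Add(9, W)))
N = 12
Mul(Add(4, -106), Mul(Add(-3, N), Function('L')(-5, 6))) = Mul(Add(4, -106), Mul(Add(-3, 12), Mul(Rational(4, 9), 6, Add(9, -5)))) = Mul(-102, Mul(9, Mul(Rational(4, 9), 6, 4))) = Mul(-102, Mul(9, Rational(32, 3))) = Mul(-102, 96) = -9792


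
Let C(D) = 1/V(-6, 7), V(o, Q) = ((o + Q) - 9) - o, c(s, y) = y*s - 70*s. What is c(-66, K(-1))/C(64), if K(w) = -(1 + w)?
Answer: -9240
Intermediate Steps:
K(w) = -1 - w
c(s, y) = -70*s + s*y (c(s, y) = s*y - 70*s = -70*s + s*y)
V(o, Q) = -9 + Q (V(o, Q) = ((Q + o) - 9) - o = (-9 + Q + o) - o = -9 + Q)
C(D) = -1/2 (C(D) = 1/(-9 + 7) = 1/(-2) = -1/2)
c(-66, K(-1))/C(64) = (-66*(-70 + (-1 - 1*(-1))))/(-1/2) = -66*(-70 + (-1 + 1))*(-2) = -66*(-70 + 0)*(-2) = -66*(-70)*(-2) = 4620*(-2) = -9240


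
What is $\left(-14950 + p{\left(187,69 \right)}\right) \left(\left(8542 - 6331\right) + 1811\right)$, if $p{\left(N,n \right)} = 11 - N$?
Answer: $-60836772$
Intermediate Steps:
$\left(-14950 + p{\left(187,69 \right)}\right) \left(\left(8542 - 6331\right) + 1811\right) = \left(-14950 + \left(11 - 187\right)\right) \left(\left(8542 - 6331\right) + 1811\right) = \left(-14950 + \left(11 - 187\right)\right) \left(2211 + 1811\right) = \left(-14950 - 176\right) 4022 = \left(-15126\right) 4022 = -60836772$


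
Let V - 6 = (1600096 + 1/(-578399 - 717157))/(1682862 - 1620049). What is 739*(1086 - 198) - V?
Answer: 53400128281934953/81377759028 ≈ 6.5620e+5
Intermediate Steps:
V = 2561280527543/81377759028 (V = 6 + (1600096 + 1/(-578399 - 717157))/(1682862 - 1620049) = 6 + (1600096 + 1/(-1295556))/62813 = 6 + (1600096 - 1/1295556)*(1/62813) = 6 + (2073013973375/1295556)*(1/62813) = 6 + 2073013973375/81377759028 = 2561280527543/81377759028 ≈ 31.474)
739*(1086 - 198) - V = 739*(1086 - 198) - 1*2561280527543/81377759028 = 739*888 - 2561280527543/81377759028 = 656232 - 2561280527543/81377759028 = 53400128281934953/81377759028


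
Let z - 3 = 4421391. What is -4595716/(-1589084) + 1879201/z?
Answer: 5826419847497/1756491615774 ≈ 3.3171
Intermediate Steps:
z = 4421394 (z = 3 + 4421391 = 4421394)
-4595716/(-1589084) + 1879201/z = -4595716/(-1589084) + 1879201/4421394 = -4595716*(-1/1589084) + 1879201*(1/4421394) = 1148929/397271 + 1879201/4421394 = 5826419847497/1756491615774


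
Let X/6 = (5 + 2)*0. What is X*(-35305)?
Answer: 0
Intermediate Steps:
X = 0 (X = 6*((5 + 2)*0) = 6*(7*0) = 6*0 = 0)
X*(-35305) = 0*(-35305) = 0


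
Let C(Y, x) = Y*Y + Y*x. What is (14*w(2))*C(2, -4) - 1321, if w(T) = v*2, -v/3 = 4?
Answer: 23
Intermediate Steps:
v = -12 (v = -3*4 = -12)
C(Y, x) = Y² + Y*x
w(T) = -24 (w(T) = -12*2 = -24)
(14*w(2))*C(2, -4) - 1321 = (14*(-24))*(2*(2 - 4)) - 1321 = -672*(-2) - 1321 = -336*(-4) - 1321 = 1344 - 1321 = 23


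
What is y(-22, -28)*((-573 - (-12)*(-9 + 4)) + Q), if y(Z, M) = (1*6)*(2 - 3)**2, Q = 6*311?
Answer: 7398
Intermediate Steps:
Q = 1866
y(Z, M) = 6 (y(Z, M) = 6*(-1)**2 = 6*1 = 6)
y(-22, -28)*((-573 - (-12)*(-9 + 4)) + Q) = 6*((-573 - (-12)*(-9 + 4)) + 1866) = 6*((-573 - (-12)*(-5)) + 1866) = 6*((-573 - 1*60) + 1866) = 6*((-573 - 60) + 1866) = 6*(-633 + 1866) = 6*1233 = 7398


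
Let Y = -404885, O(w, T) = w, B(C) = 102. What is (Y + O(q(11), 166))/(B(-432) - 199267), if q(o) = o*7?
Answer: 404808/199165 ≈ 2.0325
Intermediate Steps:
q(o) = 7*o
(Y + O(q(11), 166))/(B(-432) - 199267) = (-404885 + 7*11)/(102 - 199267) = (-404885 + 77)/(-199165) = -404808*(-1/199165) = 404808/199165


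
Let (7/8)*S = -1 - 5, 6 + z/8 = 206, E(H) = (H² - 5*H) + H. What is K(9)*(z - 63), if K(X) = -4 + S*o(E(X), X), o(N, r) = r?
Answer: -707020/7 ≈ -1.0100e+5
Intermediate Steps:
E(H) = H² - 4*H
z = 1600 (z = -48 + 8*206 = -48 + 1648 = 1600)
S = -48/7 (S = 8*(-1 - 5)/7 = (8/7)*(-6) = -48/7 ≈ -6.8571)
K(X) = -4 - 48*X/7
K(9)*(z - 63) = (-4 - 48/7*9)*(1600 - 63) = (-4 - 432/7)*1537 = -460/7*1537 = -707020/7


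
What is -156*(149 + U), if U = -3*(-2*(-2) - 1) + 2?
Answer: -22152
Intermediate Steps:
U = -7 (U = -3*(4 - 1) + 2 = -3*3 + 2 = -9 + 2 = -7)
-156*(149 + U) = -156*(149 - 7) = -156*142 = -22152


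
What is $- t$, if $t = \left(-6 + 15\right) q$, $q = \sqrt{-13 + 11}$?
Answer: $- 9 i \sqrt{2} \approx - 12.728 i$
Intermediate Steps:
$q = i \sqrt{2}$ ($q = \sqrt{-2} = i \sqrt{2} \approx 1.4142 i$)
$t = 9 i \sqrt{2}$ ($t = \left(-6 + 15\right) i \sqrt{2} = 9 i \sqrt{2} \approx 12.728 i$)
$- t = - 9 i \sqrt{2}$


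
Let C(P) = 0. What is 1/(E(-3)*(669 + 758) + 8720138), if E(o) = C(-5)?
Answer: 1/8720138 ≈ 1.1468e-7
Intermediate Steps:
E(o) = 0
1/(E(-3)*(669 + 758) + 8720138) = 1/(0*(669 + 758) + 8720138) = 1/(0*1427 + 8720138) = 1/(0 + 8720138) = 1/8720138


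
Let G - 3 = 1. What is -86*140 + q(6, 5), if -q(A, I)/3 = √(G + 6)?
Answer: -12040 - 3*√10 ≈ -12049.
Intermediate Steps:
G = 4 (G = 3 + 1 = 4)
q(A, I) = -3*√10 (q(A, I) = -3*√(4 + 6) = -3*√10)
-86*140 + q(6, 5) = -86*140 - 3*√10 = -12040 - 3*√10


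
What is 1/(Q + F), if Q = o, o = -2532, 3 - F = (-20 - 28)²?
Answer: -1/4833 ≈ -0.00020691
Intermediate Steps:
F = -2301 (F = 3 - (-20 - 28)² = 3 - 1*(-48)² = 3 - 1*2304 = 3 - 2304 = -2301)
Q = -2532
1/(Q + F) = 1/(-2532 - 2301) = 1/(-4833) = -1/4833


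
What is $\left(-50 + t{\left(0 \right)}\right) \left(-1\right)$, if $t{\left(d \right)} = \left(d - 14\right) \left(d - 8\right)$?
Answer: $-62$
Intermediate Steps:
$t{\left(d \right)} = \left(-14 + d\right) \left(-8 + d\right)$
$\left(-50 + t{\left(0 \right)}\right) \left(-1\right) = \left(-50 + \left(112 + 0^{2} - 0\right)\right) \left(-1\right) = \left(-50 + \left(112 + 0 + 0\right)\right) \left(-1\right) = \left(-50 + 112\right) \left(-1\right) = 62 \left(-1\right) = -62$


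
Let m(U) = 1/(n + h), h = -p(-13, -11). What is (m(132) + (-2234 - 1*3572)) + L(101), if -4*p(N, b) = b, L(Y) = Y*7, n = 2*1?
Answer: -15301/3 ≈ -5100.3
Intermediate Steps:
n = 2
L(Y) = 7*Y
p(N, b) = -b/4
h = -11/4 (h = -(-1)*(-11)/4 = -1*11/4 = -11/4 ≈ -2.7500)
m(U) = -4/3 (m(U) = 1/(2 - 11/4) = 1/(-3/4) = -4/3)
(m(132) + (-2234 - 1*3572)) + L(101) = (-4/3 + (-2234 - 1*3572)) + 7*101 = (-4/3 + (-2234 - 3572)) + 707 = (-4/3 - 5806) + 707 = -17422/3 + 707 = -15301/3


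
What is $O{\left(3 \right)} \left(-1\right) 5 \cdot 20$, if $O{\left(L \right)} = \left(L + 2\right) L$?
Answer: $-1500$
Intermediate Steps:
$O{\left(L \right)} = L \left(2 + L\right)$ ($O{\left(L \right)} = \left(2 + L\right) L = L \left(2 + L\right)$)
$O{\left(3 \right)} \left(-1\right) 5 \cdot 20 = 3 \left(2 + 3\right) \left(-1\right) 5 \cdot 20 = 3 \cdot 5 \left(-1\right) 100 = 15 \left(-1\right) 100 = \left(-15\right) 100 = -1500$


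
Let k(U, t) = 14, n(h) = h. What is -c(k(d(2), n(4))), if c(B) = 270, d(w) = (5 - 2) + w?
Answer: -270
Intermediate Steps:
d(w) = 3 + w
-c(k(d(2), n(4))) = -1*270 = -270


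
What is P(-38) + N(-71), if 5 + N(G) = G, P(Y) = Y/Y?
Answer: -75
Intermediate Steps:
P(Y) = 1
N(G) = -5 + G
P(-38) + N(-71) = 1 + (-5 - 71) = 1 - 76 = -75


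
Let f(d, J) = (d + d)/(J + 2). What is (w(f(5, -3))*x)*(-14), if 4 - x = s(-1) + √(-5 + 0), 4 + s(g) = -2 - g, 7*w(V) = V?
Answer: 180 - 20*I*√5 ≈ 180.0 - 44.721*I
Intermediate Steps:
f(d, J) = 2*d/(2 + J) (f(d, J) = (2*d)/(2 + J) = 2*d/(2 + J))
w(V) = V/7
s(g) = -6 - g (s(g) = -4 + (-2 - g) = -6 - g)
x = 9 - I*√5 (x = 4 - ((-6 - 1*(-1)) + √(-5 + 0)) = 4 - ((-6 + 1) + √(-5)) = 4 - (-5 + I*√5) = 4 + (5 - I*√5) = 9 - I*√5 ≈ 9.0 - 2.2361*I)
(w(f(5, -3))*x)*(-14) = (((2*5/(2 - 3))/7)*(9 - I*√5))*(-14) = (((2*5/(-1))/7)*(9 - I*√5))*(-14) = (((2*5*(-1))/7)*(9 - I*√5))*(-14) = (((⅐)*(-10))*(9 - I*√5))*(-14) = -10*(9 - I*√5)/7*(-14) = (-90/7 + 10*I*√5/7)*(-14) = 180 - 20*I*√5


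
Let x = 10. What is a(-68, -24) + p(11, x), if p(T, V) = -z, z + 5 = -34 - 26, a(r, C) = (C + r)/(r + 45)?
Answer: 69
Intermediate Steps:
a(r, C) = (C + r)/(45 + r)
z = -65 (z = -5 + (-34 - 26) = -5 - 60 = -65)
p(T, V) = 65 (p(T, V) = -1*(-65) = 65)
a(-68, -24) + p(11, x) = (-24 - 68)/(45 - 68) + 65 = -92/(-23) + 65 = -1/23*(-92) + 65 = 4 + 65 = 69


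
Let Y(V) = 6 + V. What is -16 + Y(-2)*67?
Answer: 252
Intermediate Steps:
-16 + Y(-2)*67 = -16 + (6 - 2)*67 = -16 + 4*67 = -16 + 268 = 252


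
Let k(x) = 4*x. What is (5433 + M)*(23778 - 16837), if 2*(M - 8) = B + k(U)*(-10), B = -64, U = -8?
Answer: 38654429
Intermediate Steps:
M = 136 (M = 8 + (-64 + (4*(-8))*(-10))/2 = 8 + (-64 - 32*(-10))/2 = 8 + (-64 + 320)/2 = 8 + (½)*256 = 8 + 128 = 136)
(5433 + M)*(23778 - 16837) = (5433 + 136)*(23778 - 16837) = 5569*6941 = 38654429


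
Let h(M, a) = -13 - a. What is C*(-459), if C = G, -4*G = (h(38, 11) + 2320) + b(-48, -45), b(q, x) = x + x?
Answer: 506277/2 ≈ 2.5314e+5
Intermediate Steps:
b(q, x) = 2*x
G = -1103/2 (G = -(((-13 - 1*11) + 2320) + 2*(-45))/4 = -(((-13 - 11) + 2320) - 90)/4 = -((-24 + 2320) - 90)/4 = -(2296 - 90)/4 = -¼*2206 = -1103/2 ≈ -551.50)
C = -1103/2 ≈ -551.50
C*(-459) = -1103/2*(-459) = 506277/2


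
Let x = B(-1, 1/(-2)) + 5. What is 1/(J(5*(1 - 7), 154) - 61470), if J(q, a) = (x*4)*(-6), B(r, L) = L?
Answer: -1/61578 ≈ -1.6240e-5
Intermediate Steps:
x = 9/2 (x = 1/(-2) + 5 = -1/2 + 5 = 9/2 ≈ 4.5000)
J(q, a) = -108 (J(q, a) = ((9/2)*4)*(-6) = 18*(-6) = -108)
1/(J(5*(1 - 7), 154) - 61470) = 1/(-108 - 61470) = 1/(-61578) = -1/61578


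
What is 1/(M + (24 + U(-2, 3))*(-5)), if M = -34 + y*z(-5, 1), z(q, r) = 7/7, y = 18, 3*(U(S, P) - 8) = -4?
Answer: -3/508 ≈ -0.0059055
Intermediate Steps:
U(S, P) = 20/3 (U(S, P) = 8 + (⅓)*(-4) = 8 - 4/3 = 20/3)
z(q, r) = 1 (z(q, r) = 7*(⅐) = 1)
M = -16 (M = -34 + 18*1 = -34 + 18 = -16)
1/(M + (24 + U(-2, 3))*(-5)) = 1/(-16 + (24 + 20/3)*(-5)) = 1/(-16 + (92/3)*(-5)) = 1/(-16 - 460/3) = 1/(-508/3) = -3/508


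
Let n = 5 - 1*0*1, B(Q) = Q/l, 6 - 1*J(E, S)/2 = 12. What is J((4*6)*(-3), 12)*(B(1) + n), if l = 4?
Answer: -63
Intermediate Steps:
J(E, S) = -12 (J(E, S) = 12 - 2*12 = 12 - 24 = -12)
B(Q) = Q/4
n = 5 (n = 5 + 0*1 = 5 + 0 = 5)
J((4*6)*(-3), 12)*(B(1) + n) = -12*((1/4)*1 + 5) = -12*(1/4 + 5) = -12*21/4 = -63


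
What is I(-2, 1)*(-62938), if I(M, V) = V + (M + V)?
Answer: 0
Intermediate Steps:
I(M, V) = M + 2*V
I(-2, 1)*(-62938) = (-2 + 2*1)*(-62938) = (-2 + 2)*(-62938) = 0*(-62938) = 0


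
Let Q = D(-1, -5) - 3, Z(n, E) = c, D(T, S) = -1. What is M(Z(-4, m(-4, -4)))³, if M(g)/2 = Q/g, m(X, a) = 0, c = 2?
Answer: -64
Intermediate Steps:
Z(n, E) = 2
Q = -4 (Q = -1 - 3 = -4)
M(g) = -8/g (M(g) = 2*(-4/g) = -8/g)
M(Z(-4, m(-4, -4)))³ = (-8/2)³ = (-8*½)³ = (-4)³ = -64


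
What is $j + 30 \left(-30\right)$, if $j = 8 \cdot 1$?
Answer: $-892$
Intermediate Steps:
$j = 8$
$j + 30 \left(-30\right) = 8 + 30 \left(-30\right) = 8 - 900 = -892$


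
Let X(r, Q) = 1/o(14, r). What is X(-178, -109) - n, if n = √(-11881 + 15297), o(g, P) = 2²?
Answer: ¼ - 2*√854 ≈ -58.197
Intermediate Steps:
o(g, P) = 4
X(r, Q) = ¼ (X(r, Q) = 1/4 = ¼)
n = 2*√854 (n = √3416 = 2*√854 ≈ 58.447)
X(-178, -109) - n = ¼ - 2*√854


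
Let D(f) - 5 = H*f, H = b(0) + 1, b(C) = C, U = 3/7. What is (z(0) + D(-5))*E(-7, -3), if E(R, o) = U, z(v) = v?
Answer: 0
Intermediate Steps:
U = 3/7 (U = 3*(1/7) = 3/7 ≈ 0.42857)
E(R, o) = 3/7
H = 1 (H = 0 + 1 = 1)
D(f) = 5 + f (D(f) = 5 + 1*f = 5 + f)
(z(0) + D(-5))*E(-7, -3) = (0 + (5 - 5))*(3/7) = (0 + 0)*(3/7) = 0*(3/7) = 0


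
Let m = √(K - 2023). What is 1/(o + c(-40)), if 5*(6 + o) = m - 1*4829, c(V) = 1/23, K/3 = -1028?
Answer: -12851480/12491211107 - 2645*I*√5107/12491211107 ≈ -0.0010288 - 1.5132e-5*I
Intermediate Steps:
K = -3084 (K = 3*(-1028) = -3084)
m = I*√5107 (m = √(-3084 - 2023) = √(-5107) = I*√5107 ≈ 71.463*I)
c(V) = 1/23
o = -4859/5 + I*√5107/5 (o = -6 + (I*√5107 - 1*4829)/5 = -6 + (I*√5107 - 4829)/5 = -6 + (-4829 + I*√5107)/5 = -6 + (-4829/5 + I*√5107/5) = -4859/5 + I*√5107/5 ≈ -971.8 + 14.293*I)
1/(o + c(-40)) = 1/((-4859/5 + I*√5107/5) + 1/23) = 1/(-111752/115 + I*√5107/5)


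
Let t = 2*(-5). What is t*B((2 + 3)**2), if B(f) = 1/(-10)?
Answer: 1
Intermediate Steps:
B(f) = -1/10
t = -10
t*B((2 + 3)**2) = -10*(-1/10) = 1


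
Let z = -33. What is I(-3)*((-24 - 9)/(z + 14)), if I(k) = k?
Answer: -99/19 ≈ -5.2105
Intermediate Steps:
I(-3)*((-24 - 9)/(z + 14)) = -3*(-24 - 9)/(-33 + 14) = -(-99)/(-19) = -(-99)*(-1)/19 = -3*33/19 = -99/19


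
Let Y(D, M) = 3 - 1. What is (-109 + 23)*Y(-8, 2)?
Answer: -172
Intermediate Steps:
Y(D, M) = 2
(-109 + 23)*Y(-8, 2) = (-109 + 23)*2 = -86*2 = -172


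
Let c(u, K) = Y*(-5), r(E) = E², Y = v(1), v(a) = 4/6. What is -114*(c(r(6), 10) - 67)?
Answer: 8018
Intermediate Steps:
v(a) = ⅔ (v(a) = 4*(⅙) = ⅔)
Y = ⅔ ≈ 0.66667
c(u, K) = -10/3 (c(u, K) = (⅔)*(-5) = -10/3)
-114*(c(r(6), 10) - 67) = -114*(-10/3 - 67) = -114*(-211/3) = 8018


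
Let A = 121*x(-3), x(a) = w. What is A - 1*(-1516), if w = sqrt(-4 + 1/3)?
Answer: 1516 + 121*I*sqrt(33)/3 ≈ 1516.0 + 231.7*I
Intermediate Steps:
w = I*sqrt(33)/3 (w = sqrt(-4 + 1/3) = sqrt(-11/3) = I*sqrt(33)/3 ≈ 1.9149*I)
x(a) = I*sqrt(33)/3
A = 121*I*sqrt(33)/3 (A = 121*(I*sqrt(33)/3) = 121*I*sqrt(33)/3 ≈ 231.7*I)
A - 1*(-1516) = 121*I*sqrt(33)/3 - 1*(-1516) = 121*I*sqrt(33)/3 + 1516 = 1516 + 121*I*sqrt(33)/3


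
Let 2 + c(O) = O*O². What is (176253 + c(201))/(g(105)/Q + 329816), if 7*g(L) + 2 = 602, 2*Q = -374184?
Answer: 452746768362/17997564371 ≈ 25.156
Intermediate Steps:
Q = -187092 (Q = (½)*(-374184) = -187092)
g(L) = 600/7 (g(L) = -2/7 + (⅐)*602 = -2/7 + 86 = 600/7)
c(O) = -2 + O³ (c(O) = -2 + O*O² = -2 + O³)
(176253 + c(201))/(g(105)/Q + 329816) = (176253 + (-2 + 201³))/((600/7)/(-187092) + 329816) = (176253 + (-2 + 8120601))/((600/7)*(-1/187092) + 329816) = (176253 + 8120599)/(-50/109137 + 329816) = 8296852/(35995128742/109137) = 8296852*(109137/35995128742) = 452746768362/17997564371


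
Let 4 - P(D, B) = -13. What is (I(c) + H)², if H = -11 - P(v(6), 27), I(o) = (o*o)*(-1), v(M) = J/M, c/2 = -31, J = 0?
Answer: 14992384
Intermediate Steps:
c = -62 (c = 2*(-31) = -62)
v(M) = 0 (v(M) = 0/M = 0)
I(o) = -o² (I(o) = o²*(-1) = -o²)
P(D, B) = 17 (P(D, B) = 4 - 1*(-13) = 4 + 13 = 17)
H = -28 (H = -11 - 1*17 = -11 - 17 = -28)
(I(c) + H)² = (-1*(-62)² - 28)² = (-1*3844 - 28)² = (-3844 - 28)² = (-3872)² = 14992384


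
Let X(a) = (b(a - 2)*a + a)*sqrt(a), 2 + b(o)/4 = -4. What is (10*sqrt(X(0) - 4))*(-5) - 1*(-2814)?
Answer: 2814 - 100*I ≈ 2814.0 - 100.0*I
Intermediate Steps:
b(o) = -24 (b(o) = -8 + 4*(-4) = -8 - 16 = -24)
X(a) = -23*a**(3/2) (X(a) = (-24*a + a)*sqrt(a) = (-23*a)*sqrt(a) = -23*a**(3/2))
(10*sqrt(X(0) - 4))*(-5) - 1*(-2814) = (10*sqrt(-23*0**(3/2) - 4))*(-5) - 1*(-2814) = (10*sqrt(-23*0 - 4))*(-5) + 2814 = (10*sqrt(0 - 4))*(-5) + 2814 = (10*sqrt(-4))*(-5) + 2814 = (10*(2*I))*(-5) + 2814 = (20*I)*(-5) + 2814 = -100*I + 2814 = 2814 - 100*I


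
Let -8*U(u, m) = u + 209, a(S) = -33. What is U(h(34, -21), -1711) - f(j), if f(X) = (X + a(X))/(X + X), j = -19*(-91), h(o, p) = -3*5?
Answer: -171105/6916 ≈ -24.740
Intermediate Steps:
h(o, p) = -15
U(u, m) = -209/8 - u/8 (U(u, m) = -(u + 209)/8 = -(209 + u)/8 = -209/8 - u/8)
j = 1729
f(X) = (-33 + X)/(2*X) (f(X) = (X - 33)/(X + X) = (-33 + X)/((2*X)) = (-33 + X)*(1/(2*X)) = (-33 + X)/(2*X))
U(h(34, -21), -1711) - f(j) = (-209/8 - 1/8*(-15)) - (-33 + 1729)/(2*1729) = (-209/8 + 15/8) - 1696/(2*1729) = -97/4 - 1*848/1729 = -97/4 - 848/1729 = -171105/6916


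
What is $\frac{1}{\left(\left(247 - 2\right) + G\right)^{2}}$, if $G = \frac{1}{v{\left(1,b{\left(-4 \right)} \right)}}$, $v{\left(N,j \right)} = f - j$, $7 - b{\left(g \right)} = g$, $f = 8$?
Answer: $\frac{9}{538756} \approx 1.6705 \cdot 10^{-5}$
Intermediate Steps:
$b{\left(g \right)} = 7 - g$
$v{\left(N,j \right)} = 8 - j$
$G = - \frac{1}{3}$ ($G = \frac{1}{8 - \left(7 - -4\right)} = \frac{1}{8 - \left(7 + 4\right)} = \frac{1}{8 - 11} = \frac{1}{-3} = - \frac{1}{3} \approx -0.33333$)
$\frac{1}{\left(\left(247 - 2\right) + G\right)^{2}} = \frac{1}{\left(\left(247 - 2\right) - \frac{1}{3}\right)^{2}} = \frac{1}{\left(245 - \frac{1}{3}\right)^{2}} = \frac{1}{\left(\frac{734}{3}\right)^{2}} = \frac{1}{\frac{538756}{9}} = \frac{9}{538756}$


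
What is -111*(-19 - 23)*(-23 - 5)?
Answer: -130536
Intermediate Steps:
-111*(-19 - 23)*(-23 - 5) = -(-4662)*(-28) = -111*1176 = -130536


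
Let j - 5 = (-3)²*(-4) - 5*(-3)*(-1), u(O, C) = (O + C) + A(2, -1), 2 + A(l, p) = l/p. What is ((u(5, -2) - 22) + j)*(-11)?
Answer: 759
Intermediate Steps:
A(l, p) = -2 + l/p
u(O, C) = -4 + C + O (u(O, C) = (O + C) + (-2 + 2/(-1)) = (C + O) + (-2 + 2*(-1)) = (C + O) + (-2 - 2) = (C + O) - 4 = -4 + C + O)
j = -46 (j = 5 + ((-3)²*(-4) - 5*(-3)*(-1)) = 5 + (9*(-4) + 15*(-1)) = 5 + (-36 - 15) = 5 - 51 = -46)
((u(5, -2) - 22) + j)*(-11) = (((-4 - 2 + 5) - 22) - 46)*(-11) = ((-1 - 22) - 46)*(-11) = (-23 - 46)*(-11) = -69*(-11) = 759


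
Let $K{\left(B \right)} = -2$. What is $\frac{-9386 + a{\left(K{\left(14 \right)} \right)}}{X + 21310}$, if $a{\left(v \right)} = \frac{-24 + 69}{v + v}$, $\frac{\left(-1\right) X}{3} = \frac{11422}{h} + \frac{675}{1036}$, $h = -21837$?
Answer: $- \frac{70865075729}{160696740857} \approx -0.44099$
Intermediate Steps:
$X = - \frac{2906783}{7541044}$ ($X = - 3 \left(\frac{11422}{-21837} + \frac{675}{1036}\right) = - 3 \left(11422 \left(- \frac{1}{21837}\right) + 675 \cdot \frac{1}{1036}\right) = - 3 \left(- \frac{11422}{21837} + \frac{675}{1036}\right) = \left(-3\right) \frac{2906783}{22623132} = - \frac{2906783}{7541044} \approx -0.38546$)
$a{\left(v \right)} = \frac{45}{2 v}$
$\frac{-9386 + a{\left(K{\left(14 \right)} \right)}}{X + 21310} = \frac{-9386 + \frac{45}{2 \left(-2\right)}}{- \frac{2906783}{7541044} + 21310} = \frac{-9386 + \frac{45}{2} \left(- \frac{1}{2}\right)}{\frac{160696740857}{7541044}} = \left(-9386 - \frac{45}{4}\right) \frac{7541044}{160696740857} = \left(- \frac{37589}{4}\right) \frac{7541044}{160696740857} = - \frac{70865075729}{160696740857}$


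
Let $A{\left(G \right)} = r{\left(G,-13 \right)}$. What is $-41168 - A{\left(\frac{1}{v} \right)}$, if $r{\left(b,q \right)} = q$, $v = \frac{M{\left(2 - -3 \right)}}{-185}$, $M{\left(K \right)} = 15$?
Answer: $-41155$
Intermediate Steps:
$v = - \frac{3}{37}$ ($v = \frac{15}{-185} = 15 \left(- \frac{1}{185}\right) = - \frac{3}{37} \approx -0.081081$)
$A{\left(G \right)} = -13$
$-41168 - A{\left(\frac{1}{v} \right)} = -41168 - -13 = -41168 + 13 = -41155$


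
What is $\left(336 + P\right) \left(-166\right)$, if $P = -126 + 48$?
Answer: $-42828$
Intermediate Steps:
$P = -78$
$\left(336 + P\right) \left(-166\right) = \left(336 - 78\right) \left(-166\right) = 258 \left(-166\right) = -42828$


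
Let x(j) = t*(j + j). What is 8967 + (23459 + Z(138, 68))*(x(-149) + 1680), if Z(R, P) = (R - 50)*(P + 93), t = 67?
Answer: -688038355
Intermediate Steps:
x(j) = 134*j (x(j) = 67*(j + j) = 67*(2*j) = 134*j)
Z(R, P) = (-50 + R)*(93 + P)
8967 + (23459 + Z(138, 68))*(x(-149) + 1680) = 8967 + (23459 + (-4650 - 50*68 + 93*138 + 68*138))*(134*(-149) + 1680) = 8967 + (23459 + (-4650 - 3400 + 12834 + 9384))*(-19966 + 1680) = 8967 + (23459 + 14168)*(-18286) = 8967 + 37627*(-18286) = 8967 - 688047322 = -688038355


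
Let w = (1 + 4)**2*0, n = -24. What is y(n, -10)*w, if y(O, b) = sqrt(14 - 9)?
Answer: 0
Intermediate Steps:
y(O, b) = sqrt(5)
w = 0 (w = 5**2*0 = 25*0 = 0)
y(n, -10)*w = sqrt(5)*0 = 0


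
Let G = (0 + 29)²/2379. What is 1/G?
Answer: 2379/841 ≈ 2.8288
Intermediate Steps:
G = 841/2379 (G = 29²*(1/2379) = 841*(1/2379) = 841/2379 ≈ 0.35351)
1/G = 1/(841/2379) = 2379/841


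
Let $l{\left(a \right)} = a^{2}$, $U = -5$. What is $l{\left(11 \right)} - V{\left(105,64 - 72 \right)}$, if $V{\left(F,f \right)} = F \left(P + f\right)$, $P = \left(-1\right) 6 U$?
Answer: $-2189$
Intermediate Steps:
$P = 30$ ($P = \left(-1\right) 6 \left(-5\right) = \left(-6\right) \left(-5\right) = 30$)
$V{\left(F,f \right)} = F \left(30 + f\right)$
$l{\left(11 \right)} - V{\left(105,64 - 72 \right)} = 11^{2} - 105 \left(30 + \left(64 - 72\right)\right) = 121 - 105 \left(30 + \left(64 - 72\right)\right) = 121 - 105 \left(30 - 8\right) = 121 - 105 \cdot 22 = 121 - 2310 = -2189$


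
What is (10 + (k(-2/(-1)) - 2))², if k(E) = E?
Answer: 100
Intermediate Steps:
(10 + (k(-2/(-1)) - 2))² = (10 + (-2/(-1) - 2))² = (10 + (-2*(-1) - 2))² = (10 + (2 - 2))² = (10 + 0)² = 10² = 100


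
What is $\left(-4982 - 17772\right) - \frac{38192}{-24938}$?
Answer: $- \frac{283700530}{12469} \approx -22752.0$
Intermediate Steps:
$\left(-4982 - 17772\right) - \frac{38192}{-24938} = \left(-4982 - 17772\right) - 38192 \left(- \frac{1}{24938}\right) = -22754 - - \frac{19096}{12469} = -22754 + \frac{19096}{12469} = - \frac{283700530}{12469}$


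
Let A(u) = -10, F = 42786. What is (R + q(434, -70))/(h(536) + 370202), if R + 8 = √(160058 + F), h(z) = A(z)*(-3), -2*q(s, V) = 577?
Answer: -593/740464 + √50711/185116 ≈ 0.00041564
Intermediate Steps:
q(s, V) = -577/2 (q(s, V) = -½*577 = -577/2)
h(z) = 30 (h(z) = -10*(-3) = 30)
R = -8 + 2*√50711 (R = -8 + √(160058 + 42786) = -8 + √202844 = -8 + 2*√50711 ≈ 442.38)
(R + q(434, -70))/(h(536) + 370202) = ((-8 + 2*√50711) - 577/2)/(30 + 370202) = (-593/2 + 2*√50711)/370232 = (-593/2 + 2*√50711)*(1/370232) = -593/740464 + √50711/185116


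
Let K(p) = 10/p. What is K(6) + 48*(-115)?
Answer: -16555/3 ≈ -5518.3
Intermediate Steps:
K(6) + 48*(-115) = 10/6 + 48*(-115) = 10*(⅙) - 5520 = 5/3 - 5520 = -16555/3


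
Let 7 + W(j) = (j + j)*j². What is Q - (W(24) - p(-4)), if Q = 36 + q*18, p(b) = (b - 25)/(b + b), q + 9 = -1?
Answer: -222251/8 ≈ -27781.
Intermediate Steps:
q = -10 (q = -9 - 1 = -10)
W(j) = -7 + 2*j³ (W(j) = -7 + (j + j)*j² = -7 + (2*j)*j² = -7 + 2*j³)
p(b) = (-25 + b)/(2*b) (p(b) = (-25 + b)/((2*b)) = (-25 + b)*(1/(2*b)) = (-25 + b)/(2*b))
Q = -144 (Q = 36 - 10*18 = 36 - 180 = -144)
Q - (W(24) - p(-4)) = -144 - ((-7 + 2*24³) - (-25 - 4)/(2*(-4))) = -144 - ((-7 + 2*13824) - (-1)*(-29)/(2*4)) = -144 - ((-7 + 27648) - 1*29/8) = -144 - (27641 - 29/8) = -144 - 1*221099/8 = -144 - 221099/8 = -222251/8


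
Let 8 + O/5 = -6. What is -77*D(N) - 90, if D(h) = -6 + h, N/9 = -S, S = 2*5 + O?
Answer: -41208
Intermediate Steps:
O = -70 (O = -40 + 5*(-6) = -40 - 30 = -70)
S = -60 (S = 2*5 - 70 = 10 - 70 = -60)
N = 540 (N = 9*(-1*(-60)) = 9*60 = 540)
-77*D(N) - 90 = -77*(-6 + 540) - 90 = -77*534 - 90 = -41118 - 90 = -41208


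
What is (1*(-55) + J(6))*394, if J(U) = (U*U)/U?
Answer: -19306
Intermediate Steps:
J(U) = U (J(U) = U²/U = U)
(1*(-55) + J(6))*394 = (1*(-55) + 6)*394 = (-55 + 6)*394 = -49*394 = -19306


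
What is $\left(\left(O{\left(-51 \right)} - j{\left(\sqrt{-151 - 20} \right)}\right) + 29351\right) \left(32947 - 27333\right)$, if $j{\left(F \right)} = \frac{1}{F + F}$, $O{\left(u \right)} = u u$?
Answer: $179378528 + \frac{2807 i \sqrt{19}}{57} \approx 1.7938 \cdot 10^{8} + 214.66 i$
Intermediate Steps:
$O{\left(u \right)} = u^{2}$
$j{\left(F \right)} = \frac{1}{2 F}$
$\left(\left(O{\left(-51 \right)} - j{\left(\sqrt{-151 - 20} \right)}\right) + 29351\right) \left(32947 - 27333\right) = \left(\left(\left(-51\right)^{2} - \frac{1}{2 \sqrt{-151 - 20}}\right) + 29351\right) \left(32947 - 27333\right) = \left(\left(2601 - \frac{1}{2 \sqrt{-171}}\right) + 29351\right) 5614 = \left(\left(2601 - \frac{1}{2 \cdot 3 i \sqrt{19}}\right) + 29351\right) 5614 = \left(\left(2601 - \frac{\left(- \frac{1}{57}\right) i \sqrt{19}}{2}\right) + 29351\right) 5614 = \left(\left(2601 - - \frac{i \sqrt{19}}{114}\right) + 29351\right) 5614 = \left(\left(2601 + \frac{i \sqrt{19}}{114}\right) + 29351\right) 5614 = \left(31952 + \frac{i \sqrt{19}}{114}\right) 5614 = 179378528 + \frac{2807 i \sqrt{19}}{57}$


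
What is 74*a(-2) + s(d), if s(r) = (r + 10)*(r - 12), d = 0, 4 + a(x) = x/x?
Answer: -342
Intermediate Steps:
a(x) = -3 (a(x) = -4 + x/x = -4 + 1 = -3)
s(r) = (-12 + r)*(10 + r) (s(r) = (10 + r)*(-12 + r) = (-12 + r)*(10 + r))
74*a(-2) + s(d) = 74*(-3) + (-120 + 0**2 - 2*0) = -222 + (-120 + 0 + 0) = -222 - 120 = -342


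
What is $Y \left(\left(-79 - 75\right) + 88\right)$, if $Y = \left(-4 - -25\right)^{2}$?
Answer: $-29106$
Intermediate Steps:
$Y = 441$ ($Y = \left(-4 + 25\right)^{2} = 21^{2} = 441$)
$Y \left(\left(-79 - 75\right) + 88\right) = 441 \left(\left(-79 - 75\right) + 88\right) = 441 \left(-154 + 88\right) = 441 \left(-66\right) = -29106$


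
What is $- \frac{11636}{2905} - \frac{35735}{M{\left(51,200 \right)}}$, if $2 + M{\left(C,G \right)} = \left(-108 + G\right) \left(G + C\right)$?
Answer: $- \frac{74497083}{13415290} \approx -5.5531$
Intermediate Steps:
$M{\left(C,G \right)} = -2 + \left(-108 + G\right) \left(C + G\right)$ ($M{\left(C,G \right)} = -2 + \left(-108 + G\right) \left(G + C\right) = -2 + \left(-108 + G\right) \left(C + G\right)$)
$- \frac{11636}{2905} - \frac{35735}{M{\left(51,200 \right)}} = - \frac{11636}{2905} - \frac{35735}{-2 + 200^{2} - 5508 - 21600 + 51 \cdot 200} = \left(-11636\right) \frac{1}{2905} - \frac{35735}{-2 + 40000 - 5508 - 21600 + 10200} = - \frac{11636}{2905} - \frac{35735}{23090} = - \frac{11636}{2905} - \frac{7147}{4618} = - \frac{74497083}{13415290}$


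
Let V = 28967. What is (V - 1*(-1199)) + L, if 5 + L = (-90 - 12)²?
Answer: 40565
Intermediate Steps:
L = 10399 (L = -5 + (-90 - 12)² = -5 + (-102)² = -5 + 10404 = 10399)
(V - 1*(-1199)) + L = (28967 - 1*(-1199)) + 10399 = (28967 + 1199) + 10399 = 30166 + 10399 = 40565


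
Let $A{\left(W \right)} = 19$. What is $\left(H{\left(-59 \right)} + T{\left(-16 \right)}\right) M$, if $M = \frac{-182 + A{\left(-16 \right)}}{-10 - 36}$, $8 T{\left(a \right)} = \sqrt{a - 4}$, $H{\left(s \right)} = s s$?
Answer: $\frac{567403}{46} + \frac{163 i \sqrt{5}}{184} \approx 12335.0 + 1.9809 i$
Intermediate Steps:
$H{\left(s \right)} = s^{2}$
$T{\left(a \right)} = \frac{\sqrt{-4 + a}}{8}$ ($T{\left(a \right)} = \frac{\sqrt{a - 4}}{8} = \frac{\sqrt{-4 + a}}{8}$)
$M = \frac{163}{46}$ ($M = \frac{-182 + 19}{-10 - 36} = - \frac{163}{-46} = \left(-163\right) \left(- \frac{1}{46}\right) = \frac{163}{46} \approx 3.5435$)
$\left(H{\left(-59 \right)} + T{\left(-16 \right)}\right) M = \left(\left(-59\right)^{2} + \frac{\sqrt{-4 - 16}}{8}\right) \frac{163}{46} = \left(3481 + \frac{\sqrt{-20}}{8}\right) \frac{163}{46} = \left(3481 + \frac{2 i \sqrt{5}}{8}\right) \frac{163}{46} = \left(3481 + \frac{i \sqrt{5}}{4}\right) \frac{163}{46} = \frac{567403}{46} + \frac{163 i \sqrt{5}}{184}$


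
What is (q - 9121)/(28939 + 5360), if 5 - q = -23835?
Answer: 14719/34299 ≈ 0.42914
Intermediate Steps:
q = 23840 (q = 5 - 1*(-23835) = 5 + 23835 = 23840)
(q - 9121)/(28939 + 5360) = (23840 - 9121)/(28939 + 5360) = 14719/34299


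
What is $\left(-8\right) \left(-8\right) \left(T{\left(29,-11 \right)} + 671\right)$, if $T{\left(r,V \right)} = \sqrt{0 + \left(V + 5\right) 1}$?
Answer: $42944 + 64 i \sqrt{6} \approx 42944.0 + 156.77 i$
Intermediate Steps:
$T{\left(r,V \right)} = \sqrt{5 + V}$ ($T{\left(r,V \right)} = \sqrt{0 + \left(5 + V\right) 1} = \sqrt{0 + \left(5 + V\right)} = \sqrt{5 + V}$)
$\left(-8\right) \left(-8\right) \left(T{\left(29,-11 \right)} + 671\right) = \left(-8\right) \left(-8\right) \left(\sqrt{5 - 11} + 671\right) = 64 \left(\sqrt{-6} + 671\right) = 64 \left(i \sqrt{6} + 671\right) = 64 \left(671 + i \sqrt{6}\right) = 42944 + 64 i \sqrt{6}$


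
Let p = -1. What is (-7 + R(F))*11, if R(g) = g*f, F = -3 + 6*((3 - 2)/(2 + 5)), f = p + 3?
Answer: -869/7 ≈ -124.14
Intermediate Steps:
f = 2 (f = -1 + 3 = 2)
F = -15/7 (F = -3 + 6*(1/7) = -3 + 6*(1*(⅐)) = -3 + 6*(⅐) = -3 + 6/7 = -15/7 ≈ -2.1429)
R(g) = 2*g (R(g) = g*2 = 2*g)
(-7 + R(F))*11 = (-7 + 2*(-15/7))*11 = (-7 - 30/7)*11 = -79/7*11 = -869/7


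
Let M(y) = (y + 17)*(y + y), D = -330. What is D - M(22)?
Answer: -2046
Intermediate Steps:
M(y) = 2*y*(17 + y) (M(y) = (17 + y)*(2*y) = 2*y*(17 + y))
D - M(22) = -330 - 2*22*(17 + 22) = -330 - 2*22*39 = -330 - 1*1716 = -330 - 1716 = -2046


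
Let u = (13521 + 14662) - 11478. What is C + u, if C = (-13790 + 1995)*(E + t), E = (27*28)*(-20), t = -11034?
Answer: 308503135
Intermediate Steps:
E = -15120 (E = 756*(-20) = -15120)
C = 308486430 (C = (-13790 + 1995)*(-15120 - 11034) = -11795*(-26154) = 308486430)
u = 16705 (u = 28183 - 11478 = 16705)
C + u = 308486430 + 16705 = 308503135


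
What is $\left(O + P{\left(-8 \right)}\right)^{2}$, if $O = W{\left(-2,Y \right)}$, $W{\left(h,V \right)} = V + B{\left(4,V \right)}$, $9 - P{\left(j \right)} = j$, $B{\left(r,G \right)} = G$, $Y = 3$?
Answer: $529$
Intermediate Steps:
$P{\left(j \right)} = 9 - j$
$W{\left(h,V \right)} = 2 V$ ($W{\left(h,V \right)} = V + V = 2 V$)
$O = 6$ ($O = 2 \cdot 3 = 6$)
$\left(O + P{\left(-8 \right)}\right)^{2} = \left(6 + \left(9 - -8\right)\right)^{2} = \left(6 + \left(9 + 8\right)\right)^{2} = \left(6 + 17\right)^{2} = 23^{2} = 529$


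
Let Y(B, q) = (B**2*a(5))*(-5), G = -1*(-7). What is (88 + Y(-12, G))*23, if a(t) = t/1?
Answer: -80776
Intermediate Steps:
a(t) = t (a(t) = t*1 = t)
G = 7
Y(B, q) = -25*B**2 (Y(B, q) = (B**2*5)*(-5) = (5*B**2)*(-5) = -25*B**2)
(88 + Y(-12, G))*23 = (88 - 25*(-12)**2)*23 = (88 - 25*144)*23 = (88 - 3600)*23 = -3512*23 = -80776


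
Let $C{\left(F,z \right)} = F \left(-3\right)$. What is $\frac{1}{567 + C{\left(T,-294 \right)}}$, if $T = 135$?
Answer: $\frac{1}{162} \approx 0.0061728$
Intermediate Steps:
$C{\left(F,z \right)} = - 3 F$
$\frac{1}{567 + C{\left(T,-294 \right)}} = \frac{1}{567 - 405} = \frac{1}{162}$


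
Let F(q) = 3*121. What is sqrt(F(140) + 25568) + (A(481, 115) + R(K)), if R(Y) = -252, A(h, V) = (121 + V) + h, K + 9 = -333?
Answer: 465 + sqrt(25931) ≈ 626.03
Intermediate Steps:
K = -342 (K = -9 - 333 = -342)
A(h, V) = 121 + V + h
F(q) = 363
sqrt(F(140) + 25568) + (A(481, 115) + R(K)) = sqrt(363 + 25568) + ((121 + 115 + 481) - 252) = sqrt(25931) + (717 - 252) = sqrt(25931) + 465 = 465 + sqrt(25931)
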